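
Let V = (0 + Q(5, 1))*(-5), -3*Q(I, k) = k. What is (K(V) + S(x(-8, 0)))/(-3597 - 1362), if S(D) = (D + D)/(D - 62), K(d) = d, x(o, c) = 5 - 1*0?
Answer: -85/282663 ≈ -0.00030071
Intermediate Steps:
Q(I, k) = -k/3
x(o, c) = 5 (x(o, c) = 5 + 0 = 5)
V = 5/3 (V = (0 - ⅓*1)*(-5) = (0 - ⅓)*(-5) = -⅓*(-5) = 5/3 ≈ 1.6667)
S(D) = 2*D/(-62 + D) (S(D) = (2*D)/(-62 + D) = 2*D/(-62 + D))
(K(V) + S(x(-8, 0)))/(-3597 - 1362) = (5/3 + 2*5/(-62 + 5))/(-3597 - 1362) = (5/3 + 2*5/(-57))/(-4959) = (5/3 + 2*5*(-1/57))*(-1/4959) = (5/3 - 10/57)*(-1/4959) = (85/57)*(-1/4959) = -85/282663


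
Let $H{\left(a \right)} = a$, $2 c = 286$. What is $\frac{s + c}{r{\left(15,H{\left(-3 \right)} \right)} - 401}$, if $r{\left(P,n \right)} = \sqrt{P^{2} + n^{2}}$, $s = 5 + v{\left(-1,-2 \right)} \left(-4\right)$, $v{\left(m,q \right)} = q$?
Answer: $- \frac{62556}{160567} - \frac{468 \sqrt{26}}{160567} \approx -0.40446$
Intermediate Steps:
$c = 143$ ($c = \frac{1}{2} \cdot 286 = 143$)
$s = 13$ ($s = 5 - -8 = 5 + 8 = 13$)
$\frac{s + c}{r{\left(15,H{\left(-3 \right)} \right)} - 401} = \frac{13 + 143}{\sqrt{15^{2} + \left(-3\right)^{2}} - 401} = \frac{156}{\sqrt{225 + 9} - 401} = \frac{156}{\sqrt{234} - 401} = \frac{156}{3 \sqrt{26} - 401} = \frac{156}{-401 + 3 \sqrt{26}}$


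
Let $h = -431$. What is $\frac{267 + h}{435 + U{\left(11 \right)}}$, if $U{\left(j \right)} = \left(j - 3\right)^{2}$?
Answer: $- \frac{164}{499} \approx -0.32866$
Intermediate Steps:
$U{\left(j \right)} = \left(-3 + j\right)^{2}$
$\frac{267 + h}{435 + U{\left(11 \right)}} = \frac{267 - 431}{435 + \left(-3 + 11\right)^{2}} = - \frac{164}{435 + 8^{2}} = - \frac{164}{435 + 64} = - \frac{164}{499}$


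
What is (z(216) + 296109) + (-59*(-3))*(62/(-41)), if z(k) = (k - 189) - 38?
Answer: 12129044/41 ≈ 2.9583e+5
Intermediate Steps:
z(k) = -227 + k (z(k) = (-189 + k) - 38 = -227 + k)
(z(216) + 296109) + (-59*(-3))*(62/(-41)) = ((-227 + 216) + 296109) + (-59*(-3))*(62/(-41)) = (-11 + 296109) + 177*(62*(-1/41)) = 296098 + 177*(-62/41) = 296098 - 10974/41 = 12129044/41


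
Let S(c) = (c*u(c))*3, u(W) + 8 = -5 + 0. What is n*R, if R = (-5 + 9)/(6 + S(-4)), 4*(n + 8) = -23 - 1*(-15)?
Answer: -20/81 ≈ -0.24691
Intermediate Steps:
u(W) = -13 (u(W) = -8 + (-5 + 0) = -8 - 5 = -13)
n = -10 (n = -8 + (-23 - 1*(-15))/4 = -8 + (-23 + 15)/4 = -8 + (¼)*(-8) = -8 - 2 = -10)
S(c) = -39*c (S(c) = (c*(-13))*3 = -13*c*3 = -39*c)
R = 2/81 (R = (-5 + 9)/(6 - 39*(-4)) = 4/(6 + 156) = 4/162 = 4*(1/162) = 2/81 ≈ 0.024691)
n*R = -10*2/81 = -20/81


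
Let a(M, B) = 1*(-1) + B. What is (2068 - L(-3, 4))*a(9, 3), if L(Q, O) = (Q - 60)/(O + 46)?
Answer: 103463/25 ≈ 4138.5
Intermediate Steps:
a(M, B) = -1 + B
L(Q, O) = (-60 + Q)/(46 + O)
(2068 - L(-3, 4))*a(9, 3) = (2068 - (-60 - 3)/(46 + 4))*(-1 + 3) = (2068 - (-63)/50)*2 = (2068 - 1*(-63/50))*2 = (2068 + 63/50)*2 = (103463/50)*2 = 103463/25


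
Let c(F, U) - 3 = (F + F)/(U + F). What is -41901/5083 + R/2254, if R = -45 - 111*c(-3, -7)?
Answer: -21022773/2490670 ≈ -8.4406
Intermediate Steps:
c(F, U) = 3 + 2*F/(F + U) (c(F, U) = 3 + (F + F)/(U + F) = 3 + (2*F)/(F + U) = 3 + 2*F/(F + U))
R = -2223/5 (R = -45 - 111*(3*(-7) + 5*(-3))/(-3 - 7) = -45 - 111*(-21 - 15)/(-10) = -45 - (-111)*(-36)/10 = -45 - 111*18/5 = -45 - 1998/5 = -2223/5 ≈ -444.60)
-41901/5083 + R/2254 = -41901/5083 - 2223/5/2254 = -41901*1/5083 - 2223/5*1/2254 = -41901/5083 - 2223/11270 = -21022773/2490670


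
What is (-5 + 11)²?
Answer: 36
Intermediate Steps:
(-5 + 11)² = 6² = 36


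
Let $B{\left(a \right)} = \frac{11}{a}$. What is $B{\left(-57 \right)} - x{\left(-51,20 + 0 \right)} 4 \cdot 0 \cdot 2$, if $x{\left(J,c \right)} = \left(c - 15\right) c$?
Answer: $- \frac{11}{57} \approx -0.19298$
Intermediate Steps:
$x{\left(J,c \right)} = c \left(-15 + c\right)$ ($x{\left(J,c \right)} = \left(-15 + c\right) c = c \left(-15 + c\right)$)
$B{\left(-57 \right)} - x{\left(-51,20 + 0 \right)} 4 \cdot 0 \cdot 2 = \frac{11}{-57} - \left(20 + 0\right) \left(-15 + \left(20 + 0\right)\right) 4 \cdot 0 \cdot 2 = 11 \left(- \frac{1}{57}\right) - 20 \left(-15 + 20\right) 0 \cdot 2 = - \frac{11}{57} - 20 \cdot 5 \cdot 0 = - \frac{11}{57} - 100 \cdot 0 = - \frac{11}{57} - 0 = - \frac{11}{57} + 0 = - \frac{11}{57}$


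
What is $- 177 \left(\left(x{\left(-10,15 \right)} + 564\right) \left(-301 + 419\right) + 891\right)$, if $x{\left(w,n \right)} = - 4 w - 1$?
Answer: $-12751965$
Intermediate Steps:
$x{\left(w,n \right)} = -1 - 4 w$
$- 177 \left(\left(x{\left(-10,15 \right)} + 564\right) \left(-301 + 419\right) + 891\right) = - 177 \left(\left(\left(-1 - -40\right) + 564\right) \left(-301 + 419\right) + 891\right) = - 177 \left(\left(\left(-1 + 40\right) + 564\right) 118 + 891\right) = - 177 \left(\left(39 + 564\right) 118 + 891\right) = - 177 \left(603 \cdot 118 + 891\right) = - 177 \left(71154 + 891\right) = \left(-177\right) 72045 = -12751965$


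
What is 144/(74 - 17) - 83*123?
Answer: -193923/19 ≈ -10206.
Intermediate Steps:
144/(74 - 17) - 83*123 = 144/57 - 10209 = 144*(1/57) - 10209 = 48/19 - 10209 = -193923/19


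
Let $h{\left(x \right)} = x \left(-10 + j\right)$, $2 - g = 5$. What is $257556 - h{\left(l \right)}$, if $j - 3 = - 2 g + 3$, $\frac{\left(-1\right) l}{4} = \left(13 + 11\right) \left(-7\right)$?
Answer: $256212$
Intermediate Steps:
$g = -3$ ($g = 2 - 5 = -3$)
$l = 672$ ($l = - 4 \left(13 + 11\right) \left(-7\right) = - 4 \cdot 24 \left(-7\right) = \left(-4\right) \left(-168\right) = 672$)
$j = 12$ ($j = 3 + \left(\left(-2\right) \left(-3\right) + 3\right) = 3 + \left(6 + 3\right) = 3 + 9 = 12$)
$h{\left(x \right)} = 2 x$ ($h{\left(x \right)} = x \left(-10 + 12\right) = x 2 = 2 x$)
$257556 - h{\left(l \right)} = 257556 - 2 \cdot 672 = 257556 - 1344 = 256212$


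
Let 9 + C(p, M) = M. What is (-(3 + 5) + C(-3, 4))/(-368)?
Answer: 13/368 ≈ 0.035326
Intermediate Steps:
C(p, M) = -9 + M
(-(3 + 5) + C(-3, 4))/(-368) = (-(3 + 5) + (-9 + 4))/(-368) = (-1*8 - 5)*(-1/368) = (-8 - 5)*(-1/368) = -13*(-1/368) = 13/368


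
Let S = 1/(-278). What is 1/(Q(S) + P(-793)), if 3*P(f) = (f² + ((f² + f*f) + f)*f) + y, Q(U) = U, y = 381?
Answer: -278/92304936311 ≈ -3.0118e-9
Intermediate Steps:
S = -1/278 ≈ -0.0035971
P(f) = 127 + f²/3 + f*(f + 2*f²)/3 (P(f) = ((f² + ((f² + f*f) + f)*f) + 381)/3 = ((f² + ((f² + f²) + f)*f) + 381)/3 = ((f² + (2*f² + f)*f) + 381)/3 = ((f² + (f + 2*f²)*f) + 381)/3 = ((f² + f*(f + 2*f²)) + 381)/3 = (381 + f² + f*(f + 2*f²))/3 = 127 + f²/3 + f*(f + 2*f²)/3)
1/(Q(S) + P(-793)) = 1/(-1/278 + (127 + (⅔)*(-793)² + (⅔)*(-793)³)) = 1/(-1/278 + (127 + (⅔)*628849 + (⅔)*(-498677257))) = 1/(-1/278 + (127 + 1257698/3 - 997354514/3)) = 1/(-1/278 - 332032145) = 1/(-92304936311/278) = -278/92304936311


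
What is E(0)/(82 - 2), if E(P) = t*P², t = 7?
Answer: 0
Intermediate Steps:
E(P) = 7*P²
E(0)/(82 - 2) = (7*0²)/(82 - 2) = (7*0)/80 = 0*(1/80) = 0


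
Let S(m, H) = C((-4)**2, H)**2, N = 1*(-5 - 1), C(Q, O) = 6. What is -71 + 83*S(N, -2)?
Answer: 2917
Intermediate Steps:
N = -6 (N = 1*(-6) = -6)
S(m, H) = 36 (S(m, H) = 6**2 = 36)
-71 + 83*S(N, -2) = -71 + 83*36 = -71 + 2988 = 2917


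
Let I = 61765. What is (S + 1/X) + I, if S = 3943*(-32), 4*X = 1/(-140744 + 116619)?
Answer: -160911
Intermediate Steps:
X = -1/96500 (X = 1/(4*(-140744 + 116619)) = (¼)/(-24125) = (¼)*(-1/24125) = -1/96500 ≈ -1.0363e-5)
S = -126176
(S + 1/X) + I = (-126176 + 1/(-1/96500)) + 61765 = (-126176 - 96500) + 61765 = -222676 + 61765 = -160911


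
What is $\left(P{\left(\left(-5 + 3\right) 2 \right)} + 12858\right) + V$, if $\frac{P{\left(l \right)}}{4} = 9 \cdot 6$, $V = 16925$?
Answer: $29999$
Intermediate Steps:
$P{\left(l \right)} = 216$ ($P{\left(l \right)} = 4 \cdot 9 \cdot 6 = 4 \cdot 54 = 216$)
$\left(P{\left(\left(-5 + 3\right) 2 \right)} + 12858\right) + V = \left(216 + 12858\right) + 16925 = 13074 + 16925 = 29999$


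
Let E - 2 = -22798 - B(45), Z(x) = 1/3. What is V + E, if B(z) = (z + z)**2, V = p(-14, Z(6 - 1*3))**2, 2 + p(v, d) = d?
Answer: -278039/9 ≈ -30893.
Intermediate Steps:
Z(x) = 1/3
p(v, d) = -2 + d
V = 25/9 (V = (-2 + 1/3)**2 = (-5/3)**2 = 25/9 ≈ 2.7778)
B(z) = 4*z**2 (B(z) = (2*z)**2 = 4*z**2)
E = -30896 (E = 2 + (-22798 - 4*45**2) = 2 + (-22798 - 4*2025) = 2 + (-22798 - 1*8100) = 2 + (-22798 - 8100) = 2 - 30898 = -30896)
V + E = 25/9 - 30896 = -278039/9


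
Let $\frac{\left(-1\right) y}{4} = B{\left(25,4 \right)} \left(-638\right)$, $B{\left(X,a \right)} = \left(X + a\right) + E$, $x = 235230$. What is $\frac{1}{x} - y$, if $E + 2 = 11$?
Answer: $- \frac{22811664479}{235230} \approx -96976.0$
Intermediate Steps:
$E = 9$ ($E = -2 + 11 = 9$)
$B{\left(X,a \right)} = 9 + X + a$ ($B{\left(X,a \right)} = \left(X + a\right) + 9 = 9 + X + a$)
$y = 96976$ ($y = - 4 \left(9 + 25 + 4\right) \left(-638\right) = - 4 \cdot 38 \left(-638\right) = \left(-4\right) \left(-24244\right) = 96976$)
$\frac{1}{x} - y = \frac{1}{235230} - 96976 = - \frac{22811664479}{235230}$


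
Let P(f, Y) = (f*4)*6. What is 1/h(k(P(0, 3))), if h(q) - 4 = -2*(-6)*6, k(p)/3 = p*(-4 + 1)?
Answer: 1/76 ≈ 0.013158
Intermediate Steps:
P(f, Y) = 24*f (P(f, Y) = (4*f)*6 = 24*f)
k(p) = -9*p (k(p) = 3*(p*(-4 + 1)) = 3*(p*(-3)) = 3*(-3*p) = -9*p)
h(q) = 76 (h(q) = 4 - 2*(-6)*6 = 4 + 12*6 = 4 + 72 = 76)
1/h(k(P(0, 3))) = 1/76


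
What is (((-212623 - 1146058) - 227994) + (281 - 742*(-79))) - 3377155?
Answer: -4904931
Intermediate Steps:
(((-212623 - 1146058) - 227994) + (281 - 742*(-79))) - 3377155 = ((-1358681 - 227994) + (281 + 58618)) - 3377155 = (-1586675 + 58899) - 3377155 = -1527776 - 3377155 = -4904931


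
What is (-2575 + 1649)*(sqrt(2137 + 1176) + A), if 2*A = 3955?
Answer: -1831165 - 926*sqrt(3313) ≈ -1.8845e+6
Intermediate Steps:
A = 3955/2 (A = (1/2)*3955 = 3955/2 ≈ 1977.5)
(-2575 + 1649)*(sqrt(2137 + 1176) + A) = (-2575 + 1649)*(sqrt(2137 + 1176) + 3955/2) = -926*(sqrt(3313) + 3955/2) = -926*(3955/2 + sqrt(3313)) = -1831165 - 926*sqrt(3313)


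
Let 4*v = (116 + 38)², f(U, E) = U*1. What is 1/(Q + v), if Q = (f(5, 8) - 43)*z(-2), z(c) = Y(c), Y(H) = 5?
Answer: 1/5739 ≈ 0.00017425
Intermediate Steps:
f(U, E) = U
z(c) = 5
Q = -190 (Q = (5 - 43)*5 = -38*5 = -190)
v = 5929 (v = (116 + 38)²/4 = (¼)*154² = (¼)*23716 = 5929)
1/(Q + v) = 1/(-190 + 5929) = 1/5739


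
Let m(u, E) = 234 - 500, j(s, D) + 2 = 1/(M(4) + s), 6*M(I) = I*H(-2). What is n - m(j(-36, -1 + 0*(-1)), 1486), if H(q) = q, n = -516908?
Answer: -516642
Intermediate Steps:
M(I) = -I/3 (M(I) = (I*(-2))/6 = (-2*I)/6 = -I/3)
j(s, D) = -2 + 1/(-4/3 + s) (j(s, D) = -2 + 1/(-⅓*4 + s) = -2 + 1/(-4/3 + s))
m(u, E) = -266
n - m(j(-36, -1 + 0*(-1)), 1486) = -516908 - 1*(-266) = -516908 + 266 = -516642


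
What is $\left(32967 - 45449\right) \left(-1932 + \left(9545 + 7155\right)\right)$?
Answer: $-184334176$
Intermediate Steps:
$\left(32967 - 45449\right) \left(-1932 + \left(9545 + 7155\right)\right) = - 12482 \left(-1932 + 16700\right) = \left(-12482\right) 14768 = -184334176$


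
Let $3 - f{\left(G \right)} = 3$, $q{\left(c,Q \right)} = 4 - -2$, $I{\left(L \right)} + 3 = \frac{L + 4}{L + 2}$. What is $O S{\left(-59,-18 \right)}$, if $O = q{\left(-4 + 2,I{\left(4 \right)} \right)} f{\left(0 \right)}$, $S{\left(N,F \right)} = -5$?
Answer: $0$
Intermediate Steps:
$I{\left(L \right)} = -3 + \frac{4 + L}{2 + L}$ ($I{\left(L \right)} = -3 + \frac{L + 4}{L + 2} = -3 + \frac{4 + L}{2 + L}$)
$q{\left(c,Q \right)} = 6$ ($q{\left(c,Q \right)} = 4 + 2 = 6$)
$f{\left(G \right)} = 0$ ($f{\left(G \right)} = 3 - 3 = 0$)
$O = 0$ ($O = 6 \cdot 0 = 0$)
$O S{\left(-59,-18 \right)} = 0 \left(-5\right) = 0$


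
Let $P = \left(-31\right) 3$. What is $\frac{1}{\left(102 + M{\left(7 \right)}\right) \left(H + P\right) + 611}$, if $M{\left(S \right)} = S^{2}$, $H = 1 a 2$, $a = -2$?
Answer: $- \frac{1}{14036} \approx -7.1245 \cdot 10^{-5}$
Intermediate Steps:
$H = -4$ ($H = 1 \left(-2\right) 2 = \left(-2\right) 2 = -4$)
$P = -93$
$\frac{1}{\left(102 + M{\left(7 \right)}\right) \left(H + P\right) + 611} = \frac{1}{\left(102 + 7^{2}\right) \left(-4 - 93\right) + 611} = \frac{1}{\left(102 + 49\right) \left(-97\right) + 611} = \frac{1}{151 \left(-97\right) + 611} = \frac{1}{-14647 + 611} = \frac{1}{-14036} = - \frac{1}{14036}$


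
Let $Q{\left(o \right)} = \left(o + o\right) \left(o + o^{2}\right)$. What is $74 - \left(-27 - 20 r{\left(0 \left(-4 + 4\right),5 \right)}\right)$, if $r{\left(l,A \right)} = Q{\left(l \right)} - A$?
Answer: $1$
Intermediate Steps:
$Q{\left(o \right)} = 2 o \left(o + o^{2}\right)$
$r{\left(l,A \right)} = - A + 2 l^{2} \left(1 + l\right)$ ($r{\left(l,A \right)} = 2 l^{2} \left(1 + l\right) - A = - A + 2 l^{2} \left(1 + l\right)$)
$74 - \left(-27 - 20 r{\left(0 \left(-4 + 4\right),5 \right)}\right) = 74 - \left(-27 - 20 \left(\left(-1\right) 5 + 2 \left(0 \left(-4 + 4\right)\right)^{2} \left(1 + 0 \left(-4 + 4\right)\right)\right)\right) = 74 - \left(-27 - 20 \left(-5 + 2 \left(0 \cdot 0\right)^{2} \left(1 + 0 \cdot 0\right)\right)\right) = 74 - \left(-27 - 20 \left(-5 + 2 \cdot 0^{2} \left(1 + 0\right)\right)\right) = 74 - \left(-27 - 20 \left(-5 + 2 \cdot 0 \cdot 1\right)\right) = 74 - \left(-27 - 20 \left(-5 + 0\right)\right) = 74 - \left(-27 - -100\right) = 74 - \left(-27 + 100\right) = 74 - 73 = 1$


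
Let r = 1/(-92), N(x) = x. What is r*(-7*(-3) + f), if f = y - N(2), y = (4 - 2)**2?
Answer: -1/4 ≈ -0.25000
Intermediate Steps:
y = 4 (y = 2**2 = 4)
r = -1/92 ≈ -0.010870
f = 2 (f = 4 - 1*2 = 4 - 2 = 2)
r*(-7*(-3) + f) = -(-7*(-3) + 2)/92 = -(21 + 2)/92 = -1/92*23 = -1/4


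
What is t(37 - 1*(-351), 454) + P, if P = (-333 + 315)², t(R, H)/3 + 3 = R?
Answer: 1479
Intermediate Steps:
t(R, H) = -9 + 3*R
P = 324 (P = (-18)² = 324)
t(37 - 1*(-351), 454) + P = (-9 + 3*(37 - 1*(-351))) + 324 = (-9 + 3*(37 + 351)) + 324 = (-9 + 3*388) + 324 = (-9 + 1164) + 324 = 1155 + 324 = 1479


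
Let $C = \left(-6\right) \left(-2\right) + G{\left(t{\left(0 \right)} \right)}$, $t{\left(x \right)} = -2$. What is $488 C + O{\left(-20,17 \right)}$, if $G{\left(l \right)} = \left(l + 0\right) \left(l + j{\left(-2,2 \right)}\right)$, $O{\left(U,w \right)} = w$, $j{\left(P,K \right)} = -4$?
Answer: $11729$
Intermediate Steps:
$G{\left(l \right)} = l \left(-4 + l\right)$ ($G{\left(l \right)} = \left(l + 0\right) \left(l - 4\right) = l \left(-4 + l\right)$)
$C = 24$ ($C = \left(-6\right) \left(-2\right) - 2 \left(-4 - 2\right) = 12 - -12 = 12 + 12 = 24$)
$488 C + O{\left(-20,17 \right)} = 488 \cdot 24 + 17 = 11712 + 17 = 11729$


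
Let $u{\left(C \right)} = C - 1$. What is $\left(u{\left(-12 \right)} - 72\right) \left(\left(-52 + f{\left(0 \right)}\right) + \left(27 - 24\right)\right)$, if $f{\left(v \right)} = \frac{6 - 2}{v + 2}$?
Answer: $3995$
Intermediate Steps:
$u{\left(C \right)} = -1 + C$ ($u{\left(C \right)} = C - 1 = -1 + C$)
$f{\left(v \right)} = \frac{4}{2 + v}$
$\left(u{\left(-12 \right)} - 72\right) \left(\left(-52 + f{\left(0 \right)}\right) + \left(27 - 24\right)\right) = \left(\left(-1 - 12\right) - 72\right) \left(\left(-52 + \frac{4}{2 + 0}\right) + \left(27 - 24\right)\right) = \left(-13 - 72\right) \left(\left(-52 + \frac{4}{2}\right) + 3\right) = - 85 \left(\left(-52 + 4 \cdot \frac{1}{2}\right) + 3\right) = - 85 \left(\left(-52 + 2\right) + 3\right) = - 85 \left(-50 + 3\right) = \left(-85\right) \left(-47\right) = 3995$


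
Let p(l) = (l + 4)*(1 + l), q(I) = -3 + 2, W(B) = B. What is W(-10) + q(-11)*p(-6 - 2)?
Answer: -38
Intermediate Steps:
q(I) = -1
p(l) = (1 + l)*(4 + l) (p(l) = (4 + l)*(1 + l) = (1 + l)*(4 + l))
W(-10) + q(-11)*p(-6 - 2) = -10 - (4 + (-6 - 2)**2 + 5*(-6 - 2)) = -10 - (4 + (-8)**2 + 5*(-8)) = -10 - (4 + 64 - 40) = -10 - 1*28 = -10 - 28 = -38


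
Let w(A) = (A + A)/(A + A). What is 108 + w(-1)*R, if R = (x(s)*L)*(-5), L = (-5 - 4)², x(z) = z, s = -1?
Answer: 513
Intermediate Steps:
L = 81 (L = (-9)² = 81)
w(A) = 1 (w(A) = (2*A)/((2*A)) = (2*A)*(1/(2*A)) = 1)
R = 405 (R = -1*81*(-5) = -81*(-5) = 405)
108 + w(-1)*R = 108 + 1*405 = 108 + 405 = 513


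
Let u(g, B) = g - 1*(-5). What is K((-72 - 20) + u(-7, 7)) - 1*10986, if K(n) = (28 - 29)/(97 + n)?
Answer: -32959/3 ≈ -10986.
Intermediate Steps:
u(g, B) = 5 + g (u(g, B) = g + 5 = 5 + g)
K(n) = -1/(97 + n)
K((-72 - 20) + u(-7, 7)) - 1*10986 = -1/(97 + ((-72 - 20) + (5 - 7))) - 1*10986 = -1/(97 + (-92 - 2)) - 10986 = -1/(97 - 94) - 10986 = -1/3 - 10986 = -1*⅓ - 10986 = -⅓ - 10986 = -32959/3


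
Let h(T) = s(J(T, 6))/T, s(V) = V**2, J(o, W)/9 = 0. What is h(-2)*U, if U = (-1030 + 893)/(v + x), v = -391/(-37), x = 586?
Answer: 0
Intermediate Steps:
J(o, W) = 0 (J(o, W) = 9*0 = 0)
v = 391/37 (v = -391*(-1/37) = 391/37 ≈ 10.568)
h(T) = 0 (h(T) = 0**2/T = 0/T = 0)
U = -5069/22073 (U = (-1030 + 893)/(391/37 + 586) = -137/22073/37 = -137*37/22073 = -5069/22073 ≈ -0.22965)
h(-2)*U = 0*(-5069/22073) = 0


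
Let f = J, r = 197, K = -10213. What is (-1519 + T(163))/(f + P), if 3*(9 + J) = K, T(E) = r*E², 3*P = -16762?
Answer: -7848861/13501 ≈ -581.35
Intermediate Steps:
P = -16762/3 (P = (⅓)*(-16762) = -16762/3 ≈ -5587.3)
T(E) = 197*E²
J = -10240/3 (J = -9 + (⅓)*(-10213) = -9 - 10213/3 = -10240/3 ≈ -3413.3)
f = -10240/3 ≈ -3413.3
(-1519 + T(163))/(f + P) = (-1519 + 197*163²)/(-10240/3 - 16762/3) = (-1519 + 197*26569)/(-27002/3) = (-1519 + 5234093)*(-3/27002) = 5232574*(-3/27002) = -7848861/13501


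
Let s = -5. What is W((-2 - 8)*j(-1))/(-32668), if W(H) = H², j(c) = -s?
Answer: -625/8167 ≈ -0.076527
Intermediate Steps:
j(c) = 5 (j(c) = -1*(-5) = 5)
W((-2 - 8)*j(-1))/(-32668) = ((-2 - 8)*5)²/(-32668) = (-10*5)²*(-1/32668) = (-50)²*(-1/32668) = 2500*(-1/32668) = -625/8167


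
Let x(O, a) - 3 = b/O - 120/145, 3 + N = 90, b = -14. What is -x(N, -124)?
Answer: -175/87 ≈ -2.0115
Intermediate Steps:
N = 87 (N = -3 + 90 = 87)
x(O, a) = 63/29 - 14/O (x(O, a) = 3 + (-14/O - 120/145) = 3 + (-14/O - 120*1/145) = 3 + (-14/O - 24/29) = 3 + (-24/29 - 14/O) = 63/29 - 14/O)
-x(N, -124) = -(63/29 - 14/87) = -1*175/87 = -175/87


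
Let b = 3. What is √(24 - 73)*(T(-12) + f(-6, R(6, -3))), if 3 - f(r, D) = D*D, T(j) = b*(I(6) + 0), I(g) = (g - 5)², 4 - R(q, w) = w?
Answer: -301*I ≈ -301.0*I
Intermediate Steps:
R(q, w) = 4 - w
I(g) = (-5 + g)²
T(j) = 3 (T(j) = 3*((-5 + 6)² + 0) = 3*(1² + 0) = 3*(1 + 0) = 3*1 = 3)
f(r, D) = 3 - D² (f(r, D) = 3 - D*D = 3 - D²)
√(24 - 73)*(T(-12) + f(-6, R(6, -3))) = √(24 - 73)*(3 + (3 - (4 - 1*(-3))²)) = √(-49)*(3 + (3 - (4 + 3)²)) = (7*I)*(3 + (3 - 1*7²)) = (7*I)*(3 + (3 - 1*49)) = (7*I)*(3 + (3 - 49)) = (7*I)*(3 - 46) = (7*I)*(-43) = -301*I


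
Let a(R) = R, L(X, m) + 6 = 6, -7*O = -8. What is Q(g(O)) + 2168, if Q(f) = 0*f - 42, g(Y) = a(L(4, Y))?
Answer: 2126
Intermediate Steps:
O = 8/7 (O = -1/7*(-8) = 8/7 ≈ 1.1429)
L(X, m) = 0 (L(X, m) = -6 + 6 = 0)
g(Y) = 0
Q(f) = -42 (Q(f) = 0 - 42 = -42)
Q(g(O)) + 2168 = -42 + 2168 = 2126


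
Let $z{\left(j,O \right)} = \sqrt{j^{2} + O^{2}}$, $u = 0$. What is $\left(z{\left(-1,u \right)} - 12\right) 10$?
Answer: $-110$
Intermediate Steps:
$z{\left(j,O \right)} = \sqrt{O^{2} + j^{2}}$
$\left(z{\left(-1,u \right)} - 12\right) 10 = \left(\sqrt{0^{2} + \left(-1\right)^{2}} - 12\right) 10 = \left(\sqrt{0 + 1} - 12\right) 10 = \left(\sqrt{1} - 12\right) 10 = \left(1 - 12\right) 10 = \left(-11\right) 10 = -110$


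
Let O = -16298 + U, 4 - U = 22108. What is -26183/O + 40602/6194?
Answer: 860687753/118930994 ≈ 7.2369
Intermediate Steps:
U = -22104 (U = 4 - 1*22108 = 4 - 22108 = -22104)
O = -38402 (O = -16298 - 22104 = -38402)
-26183/O + 40602/6194 = -26183/(-38402) + 40602/6194 = -26183*(-1/38402) + 40602*(1/6194) = 26183/38402 + 20301/3097 = 860687753/118930994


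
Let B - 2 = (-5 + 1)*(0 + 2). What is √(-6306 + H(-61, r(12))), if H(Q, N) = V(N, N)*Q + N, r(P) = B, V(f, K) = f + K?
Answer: 6*I*√155 ≈ 74.699*I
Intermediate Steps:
V(f, K) = K + f
B = -6 (B = 2 + (-5 + 1)*(0 + 2) = 2 - 4*2 = 2 - 8 = -6)
r(P) = -6
H(Q, N) = N + 2*N*Q (H(Q, N) = (N + N)*Q + N = (2*N)*Q + N = 2*N*Q + N = N + 2*N*Q)
√(-6306 + H(-61, r(12))) = √(-6306 - 6*(1 + 2*(-61))) = √(-6306 - 6*(1 - 122)) = √(-6306 - 6*(-121)) = √(-6306 + 726) = √(-5580) = 6*I*√155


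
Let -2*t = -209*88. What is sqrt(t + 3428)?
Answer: 4*sqrt(789) ≈ 112.36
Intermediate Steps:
t = 9196 (t = -(-209)*88/2 = -1/2*(-18392) = 9196)
sqrt(t + 3428) = sqrt(9196 + 3428) = sqrt(12624) = 4*sqrt(789)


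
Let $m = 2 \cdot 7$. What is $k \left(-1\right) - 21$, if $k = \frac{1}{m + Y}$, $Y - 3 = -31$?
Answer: $- \frac{293}{14} \approx -20.929$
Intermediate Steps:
$Y = -28$ ($Y = 3 - 31 = -28$)
$m = 14$
$k = - \frac{1}{14}$ ($k = \frac{1}{14 - 28} = \frac{1}{-14} = - \frac{1}{14} \approx -0.071429$)
$k \left(-1\right) - 21 = \left(- \frac{1}{14}\right) \left(-1\right) - 21 = \frac{1}{14} - 21 = - \frac{293}{14}$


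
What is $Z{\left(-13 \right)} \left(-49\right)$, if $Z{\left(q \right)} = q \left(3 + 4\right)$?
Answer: $4459$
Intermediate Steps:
$Z{\left(q \right)} = 7 q$ ($Z{\left(q \right)} = q 7 = 7 q$)
$Z{\left(-13 \right)} \left(-49\right) = 7 \left(-13\right) \left(-49\right) = \left(-91\right) \left(-49\right) = 4459$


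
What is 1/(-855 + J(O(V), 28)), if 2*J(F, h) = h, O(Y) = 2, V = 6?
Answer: -1/841 ≈ -0.0011891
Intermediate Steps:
J(F, h) = h/2
1/(-855 + J(O(V), 28)) = 1/(-855 + (½)*28) = 1/(-855 + 14) = 1/(-841) = -1/841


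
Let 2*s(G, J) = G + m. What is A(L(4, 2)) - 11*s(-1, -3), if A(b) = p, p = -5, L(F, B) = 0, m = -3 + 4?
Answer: -5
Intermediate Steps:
m = 1
s(G, J) = ½ + G/2 (s(G, J) = (G + 1)/2 = (1 + G)/2 = ½ + G/2)
A(b) = -5
A(L(4, 2)) - 11*s(-1, -3) = -5 - 11*(½ + (½)*(-1)) = -5 - 11*(½ - ½) = -5 - 11*0 = -5 + 0 = -5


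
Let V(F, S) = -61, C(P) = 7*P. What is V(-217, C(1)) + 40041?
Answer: 39980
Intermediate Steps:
V(-217, C(1)) + 40041 = -61 + 40041 = 39980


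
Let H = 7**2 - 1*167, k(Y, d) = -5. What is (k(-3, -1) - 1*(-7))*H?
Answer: -236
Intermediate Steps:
H = -118 (H = 49 - 167 = -118)
(k(-3, -1) - 1*(-7))*H = (-5 - 1*(-7))*(-118) = (-5 + 7)*(-118) = 2*(-118) = -236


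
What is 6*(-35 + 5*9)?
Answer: 60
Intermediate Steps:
6*(-35 + 5*9) = 6*(-35 + 45) = 6*10 = 60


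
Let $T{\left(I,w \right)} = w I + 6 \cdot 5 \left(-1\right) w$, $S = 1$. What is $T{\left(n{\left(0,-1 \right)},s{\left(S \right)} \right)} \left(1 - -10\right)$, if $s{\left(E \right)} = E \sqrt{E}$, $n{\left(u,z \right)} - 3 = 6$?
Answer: $-231$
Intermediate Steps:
$n{\left(u,z \right)} = 9$ ($n{\left(u,z \right)} = 3 + 6 = 9$)
$s{\left(E \right)} = E^{\frac{3}{2}}$
$T{\left(I,w \right)} = - 30 w + I w$ ($T{\left(I,w \right)} = I w + 30 \left(-1\right) w = I w - 30 w = - 30 w + I w$)
$T{\left(n{\left(0,-1 \right)},s{\left(S \right)} \right)} \left(1 - -10\right) = 1^{\frac{3}{2}} \left(-30 + 9\right) \left(1 - -10\right) = 1 \left(-21\right) \left(1 + 10\right) = \left(-21\right) 11 = -231$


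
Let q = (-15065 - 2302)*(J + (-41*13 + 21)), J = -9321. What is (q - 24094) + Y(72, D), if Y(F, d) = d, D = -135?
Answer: 170745482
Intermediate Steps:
q = 170769711 (q = (-15065 - 2302)*(-9321 + (-41*13 + 21)) = -17367*(-9321 + (-533 + 21)) = -17367*(-9321 - 512) = -17367*(-9833) = 170769711)
(q - 24094) + Y(72, D) = (170769711 - 24094) - 135 = 170745617 - 135 = 170745482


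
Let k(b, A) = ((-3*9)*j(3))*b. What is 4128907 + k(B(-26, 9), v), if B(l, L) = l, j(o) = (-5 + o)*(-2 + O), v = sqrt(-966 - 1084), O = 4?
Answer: 4126099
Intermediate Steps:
v = 5*I*sqrt(82) (v = sqrt(-2050) = 5*I*sqrt(82) ≈ 45.277*I)
j(o) = -10 + 2*o (j(o) = (-5 + o)*(-2 + 4) = (-5 + o)*2 = -10 + 2*o)
k(b, A) = 108*b (k(b, A) = ((-3*9)*(-10 + 2*3))*b = (-27*(-10 + 6))*b = (-27*(-4))*b = 108*b)
4128907 + k(B(-26, 9), v) = 4128907 + 108*(-26) = 4128907 - 2808 = 4126099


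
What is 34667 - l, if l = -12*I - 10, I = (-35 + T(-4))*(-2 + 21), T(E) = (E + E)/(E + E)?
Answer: 26925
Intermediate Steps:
T(E) = 1 (T(E) = (2*E)/((2*E)) = (2*E)*(1/(2*E)) = 1)
I = -646 (I = (-35 + 1)*(-2 + 21) = -34*19 = -646)
l = 7742 (l = -12*(-646) - 10 = 7752 - 10 = 7742)
34667 - l = 34667 - 1*7742 = 34667 - 7742 = 26925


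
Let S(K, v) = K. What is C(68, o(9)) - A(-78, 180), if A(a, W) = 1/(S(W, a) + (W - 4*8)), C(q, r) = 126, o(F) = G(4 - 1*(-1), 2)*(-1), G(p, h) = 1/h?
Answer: 41327/328 ≈ 126.00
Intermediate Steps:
o(F) = -1/2
A(a, W) = 1/(-32 + 2*W) (A(a, W) = 1/(W + (W - 4*8)) = 1/(W + (W - 32)) = 1/(W + (-32 + W)) = 1/(-32 + 2*W))
C(68, o(9)) - A(-78, 180) = 126 - 1/(2*(-16 + 180)) = 126 - 1/(2*164) = 126 - 1*1/328 = 126 - 1/328 = 41327/328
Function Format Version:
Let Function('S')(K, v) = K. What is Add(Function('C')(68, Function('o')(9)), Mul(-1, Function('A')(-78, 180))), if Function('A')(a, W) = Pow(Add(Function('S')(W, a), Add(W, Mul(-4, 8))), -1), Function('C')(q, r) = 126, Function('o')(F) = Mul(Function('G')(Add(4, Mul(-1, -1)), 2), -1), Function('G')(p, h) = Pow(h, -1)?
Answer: Rational(41327, 328) ≈ 126.00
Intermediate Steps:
Function('o')(F) = Rational(-1, 2) (Function('o')(F) = Mul(Pow(2, -1), -1) = Mul(Rational(1, 2), -1) = Rational(-1, 2))
Function('A')(a, W) = Pow(Add(-32, Mul(2, W)), -1) (Function('A')(a, W) = Pow(Add(W, Add(W, Mul(-4, 8))), -1) = Pow(Add(W, Add(W, -32)), -1) = Pow(Add(W, Add(-32, W)), -1) = Pow(Add(-32, Mul(2, W)), -1))
Add(Function('C')(68, Function('o')(9)), Mul(-1, Function('A')(-78, 180))) = Add(126, Mul(-1, Mul(Rational(1, 2), Pow(Add(-16, 180), -1)))) = Add(126, Mul(-1, Mul(Rational(1, 2), Pow(164, -1)))) = Add(126, Mul(-1, Mul(Rational(1, 2), Rational(1, 164)))) = Add(126, Mul(-1, Rational(1, 328))) = Add(126, Rational(-1, 328)) = Rational(41327, 328)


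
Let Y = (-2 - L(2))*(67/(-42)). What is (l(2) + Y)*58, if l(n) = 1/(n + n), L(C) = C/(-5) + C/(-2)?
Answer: 4901/70 ≈ 70.014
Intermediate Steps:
L(C) = -7*C/10 (L(C) = C*(-⅕) + C*(-½) = -C/5 - C/2 = -7*C/10)
Y = 67/70 (Y = (-2 - (-7)*2/10)*(67/(-42)) = (-2 - 1*(-7/5))*(67*(-1/42)) = (-2 + 7/5)*(-67/42) = -⅗*(-67/42) = 67/70 ≈ 0.95714)
l(n) = 1/(2*n)
(l(2) + Y)*58 = ((½)/2 + 67/70)*58 = ((½)*(½) + 67/70)*58 = (¼ + 67/70)*58 = (169/140)*58 = 4901/70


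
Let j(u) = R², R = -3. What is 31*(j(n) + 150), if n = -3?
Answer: 4929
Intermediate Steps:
j(u) = 9 (j(u) = (-3)² = 9)
31*(j(n) + 150) = 31*(9 + 150) = 31*159 = 4929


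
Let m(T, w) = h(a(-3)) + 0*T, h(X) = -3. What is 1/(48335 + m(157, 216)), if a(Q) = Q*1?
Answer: 1/48332 ≈ 2.0690e-5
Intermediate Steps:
a(Q) = Q
m(T, w) = -3 (m(T, w) = -3 + 0*T = -3 + 0 = -3)
1/(48335 + m(157, 216)) = 1/(48335 - 3) = 1/48332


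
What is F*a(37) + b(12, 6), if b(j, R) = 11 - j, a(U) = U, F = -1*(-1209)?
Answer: 44732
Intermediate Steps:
F = 1209
F*a(37) + b(12, 6) = 1209*37 + (11 - 1*12) = 44733 + (11 - 12) = 44733 - 1 = 44732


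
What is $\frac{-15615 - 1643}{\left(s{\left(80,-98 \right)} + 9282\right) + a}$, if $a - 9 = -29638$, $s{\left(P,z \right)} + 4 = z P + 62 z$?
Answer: $\frac{17258}{34267} \approx 0.50363$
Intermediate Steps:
$s{\left(P,z \right)} = -4 + 62 z + P z$ ($s{\left(P,z \right)} = -4 + \left(z P + 62 z\right) = -4 + \left(P z + 62 z\right) = -4 + \left(62 z + P z\right) = -4 + 62 z + P z$)
$a = -29629$ ($a = 9 - 29638 = -29629$)
$\frac{-15615 - 1643}{\left(s{\left(80,-98 \right)} + 9282\right) + a} = \frac{-15615 - 1643}{\left(\left(-4 + 62 \left(-98\right) + 80 \left(-98\right)\right) + 9282\right) - 29629} = - \frac{17258}{\left(\left(-4 - 6076 - 7840\right) + 9282\right) - 29629} = - \frac{17258}{\left(-13920 + 9282\right) - 29629} = - \frac{17258}{-4638 - 29629} = - \frac{17258}{-34267} = \left(-17258\right) \left(- \frac{1}{34267}\right) = \frac{17258}{34267}$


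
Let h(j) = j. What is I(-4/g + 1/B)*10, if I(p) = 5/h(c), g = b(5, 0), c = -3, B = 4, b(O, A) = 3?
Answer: -50/3 ≈ -16.667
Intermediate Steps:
g = 3
I(p) = -5/3 (I(p) = 5/(-3) = 5*(-⅓) = -5/3)
I(-4/g + 1/B)*10 = -5/3*10 = -50/3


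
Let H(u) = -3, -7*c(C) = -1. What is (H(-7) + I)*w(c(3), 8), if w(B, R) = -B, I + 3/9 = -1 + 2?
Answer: ⅓ ≈ 0.33333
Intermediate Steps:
I = ⅔ (I = -⅓ + (-1 + 2) = -⅓ + 1 = ⅔ ≈ 0.66667)
c(C) = ⅐ (c(C) = -⅐*(-1) = ⅐)
(H(-7) + I)*w(c(3), 8) = (-3 + ⅔)*(-1*⅐) = -7/3*(-⅐) = ⅓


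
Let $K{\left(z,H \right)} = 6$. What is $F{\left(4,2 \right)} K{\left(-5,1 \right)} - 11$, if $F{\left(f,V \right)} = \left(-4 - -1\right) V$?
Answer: $-47$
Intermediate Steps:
$F{\left(f,V \right)} = - 3 V$ ($F{\left(f,V \right)} = \left(-4 + 1\right) V = - 3 V$)
$F{\left(4,2 \right)} K{\left(-5,1 \right)} - 11 = \left(-3\right) 2 \cdot 6 - 11 = \left(-6\right) 6 - 11 = -36 - 11 = -47$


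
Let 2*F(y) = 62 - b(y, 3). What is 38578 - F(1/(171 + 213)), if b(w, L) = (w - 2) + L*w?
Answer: 7400833/192 ≈ 38546.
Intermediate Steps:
b(w, L) = -2 + w + L*w (b(w, L) = (-2 + w) + L*w = -2 + w + L*w)
F(y) = 32 - 2*y (F(y) = (62 - (-2 + y + 3*y))/2 = (62 - (-2 + 4*y))/2 = (62 + (2 - 4*y))/2 = (64 - 4*y)/2 = 32 - 2*y)
38578 - F(1/(171 + 213)) = 38578 - (32 - 2/(171 + 213)) = 38578 - (32 - 2/384) = 38578 - (32 - 2*1/384) = 38578 - (32 - 1/192) = 38578 - 1*6143/192 = 38578 - 6143/192 = 7400833/192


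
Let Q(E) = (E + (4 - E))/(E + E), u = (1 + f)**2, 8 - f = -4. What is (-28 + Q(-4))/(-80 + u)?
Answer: -57/178 ≈ -0.32022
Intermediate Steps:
f = 12 (f = 8 - 1*(-4) = 8 + 4 = 12)
u = 169 (u = (1 + 12)**2 = 13**2 = 169)
Q(E) = 2/E (Q(E) = 4/((2*E)) = 4*(1/(2*E)) = 2/E)
(-28 + Q(-4))/(-80 + u) = (-28 + 2/(-4))/(-80 + 169) = (-28 + 2*(-1/4))/89 = (-28 - 1/2)*(1/89) = -57/2*1/89 = -57/178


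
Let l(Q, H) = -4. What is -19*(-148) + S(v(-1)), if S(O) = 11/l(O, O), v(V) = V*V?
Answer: 11237/4 ≈ 2809.3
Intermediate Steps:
v(V) = V²
S(O) = -11/4 (S(O) = 11/(-4) = 11*(-¼) = -11/4)
-19*(-148) + S(v(-1)) = -19*(-148) - 11/4 = 2812 - 11/4 = 11237/4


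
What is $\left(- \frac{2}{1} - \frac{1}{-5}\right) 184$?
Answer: $- \frac{1656}{5} \approx -331.2$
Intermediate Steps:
$\left(- \frac{2}{1} - \frac{1}{-5}\right) 184 = \left(\left(-2\right) 1 - - \frac{1}{5}\right) 184 = \left(-2 + \frac{1}{5}\right) 184 = \left(- \frac{9}{5}\right) 184 = - \frac{1656}{5}$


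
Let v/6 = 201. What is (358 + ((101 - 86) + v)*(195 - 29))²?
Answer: 41226865936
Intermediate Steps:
v = 1206 (v = 6*201 = 1206)
(358 + ((101 - 86) + v)*(195 - 29))² = (358 + ((101 - 86) + 1206)*(195 - 29))² = (358 + (15 + 1206)*166)² = (358 + 1221*166)² = (358 + 202686)² = 203044² = 41226865936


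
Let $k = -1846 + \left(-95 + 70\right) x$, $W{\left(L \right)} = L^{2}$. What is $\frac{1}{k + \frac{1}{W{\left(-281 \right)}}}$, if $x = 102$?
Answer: $- \frac{78961}{347112555} \approx -0.00022748$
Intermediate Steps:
$k = -4396$ ($k = -1846 + \left(-95 + 70\right) 102 = -1846 - 2550 = -4396$)
$\frac{1}{k + \frac{1}{W{\left(-281 \right)}}} = \frac{1}{-4396 + \frac{1}{\left(-281\right)^{2}}} = \frac{1}{-4396 + \frac{1}{78961}} = \frac{1}{- \frac{347112555}{78961}} = - \frac{78961}{347112555}$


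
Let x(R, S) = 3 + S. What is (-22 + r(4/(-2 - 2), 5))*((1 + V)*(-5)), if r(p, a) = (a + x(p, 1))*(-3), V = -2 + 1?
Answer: 0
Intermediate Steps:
V = -1
r(p, a) = -12 - 3*a (r(p, a) = (a + (3 + 1))*(-3) = (a + 4)*(-3) = (4 + a)*(-3) = -12 - 3*a)
(-22 + r(4/(-2 - 2), 5))*((1 + V)*(-5)) = (-22 + (-12 - 3*5))*((1 - 1)*(-5)) = (-22 + (-12 - 15))*(0*(-5)) = (-22 - 27)*0 = -49*0 = 0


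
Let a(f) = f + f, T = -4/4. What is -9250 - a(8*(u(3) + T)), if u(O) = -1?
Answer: -9218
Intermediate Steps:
T = -1 (T = -4*¼ = -1)
a(f) = 2*f
-9250 - a(8*(u(3) + T)) = -9250 - 2*8*(-1 - 1) = -9250 - 2*8*(-2) = -9250 - 2*(-16) = -9250 - 1*(-32) = -9250 + 32 = -9218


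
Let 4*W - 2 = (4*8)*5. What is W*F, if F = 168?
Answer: 6804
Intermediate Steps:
W = 81/2 (W = 1/2 + ((4*8)*5)/4 = 1/2 + (32*5)/4 = 1/2 + (1/4)*160 = 1/2 + 40 = 81/2 ≈ 40.500)
W*F = (81/2)*168 = 6804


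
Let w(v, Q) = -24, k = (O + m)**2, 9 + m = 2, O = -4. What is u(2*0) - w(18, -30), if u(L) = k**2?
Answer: 14665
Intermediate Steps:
m = -7 (m = -9 + 2 = -7)
k = 121 (k = (-4 - 7)**2 = (-11)**2 = 121)
u(L) = 14641 (u(L) = 121**2 = 14641)
u(2*0) - w(18, -30) = 14641 - 1*(-24) = 14641 + 24 = 14665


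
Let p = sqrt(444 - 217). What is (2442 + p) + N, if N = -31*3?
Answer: 2349 + sqrt(227) ≈ 2364.1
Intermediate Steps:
N = -93
p = sqrt(227) ≈ 15.067
(2442 + p) + N = (2442 + sqrt(227)) - 93 = 2349 + sqrt(227)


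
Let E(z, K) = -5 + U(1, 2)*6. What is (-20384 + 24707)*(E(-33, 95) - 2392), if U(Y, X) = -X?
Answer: -10414107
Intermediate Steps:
E(z, K) = -17 (E(z, K) = -5 - 1*2*6 = -5 - 2*6 = -5 - 12 = -17)
(-20384 + 24707)*(E(-33, 95) - 2392) = (-20384 + 24707)*(-17 - 2392) = 4323*(-2409) = -10414107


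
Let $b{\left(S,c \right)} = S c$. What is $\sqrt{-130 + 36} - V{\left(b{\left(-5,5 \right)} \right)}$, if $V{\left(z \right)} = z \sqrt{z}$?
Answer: $i \left(125 + \sqrt{94}\right) \approx 134.7 i$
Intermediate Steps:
$V{\left(z \right)} = z^{\frac{3}{2}}$
$\sqrt{-130 + 36} - V{\left(b{\left(-5,5 \right)} \right)} = \sqrt{-130 + 36} - \left(\left(-5\right) 5\right)^{\frac{3}{2}} = \sqrt{-94} - \left(-25\right)^{\frac{3}{2}} = i \sqrt{94} - - 125 i = i \sqrt{94} + 125 i = 125 i + i \sqrt{94}$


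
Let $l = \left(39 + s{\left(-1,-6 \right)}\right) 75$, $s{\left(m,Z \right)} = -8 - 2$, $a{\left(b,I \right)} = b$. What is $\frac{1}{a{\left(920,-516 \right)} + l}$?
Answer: $\frac{1}{3095} \approx 0.0003231$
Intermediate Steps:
$s{\left(m,Z \right)} = -10$
$l = 2175$ ($l = \left(39 - 10\right) 75 = 29 \cdot 75 = 2175$)
$\frac{1}{a{\left(920,-516 \right)} + l} = \frac{1}{920 + 2175} = \frac{1}{3095}$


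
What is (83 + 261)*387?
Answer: 133128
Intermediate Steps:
(83 + 261)*387 = 344*387 = 133128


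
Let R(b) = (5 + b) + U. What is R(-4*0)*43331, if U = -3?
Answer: 86662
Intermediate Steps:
R(b) = 2 + b (R(b) = (5 + b) - 3 = 2 + b)
R(-4*0)*43331 = (2 - 4*0)*43331 = (2 + 0)*43331 = 2*43331 = 86662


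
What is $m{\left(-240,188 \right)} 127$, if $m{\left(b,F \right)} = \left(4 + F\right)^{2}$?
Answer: $4681728$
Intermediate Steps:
$m{\left(-240,188 \right)} 127 = \left(4 + 188\right)^{2} \cdot 127 = 192^{2} \cdot 127 = 36864 \cdot 127 = 4681728$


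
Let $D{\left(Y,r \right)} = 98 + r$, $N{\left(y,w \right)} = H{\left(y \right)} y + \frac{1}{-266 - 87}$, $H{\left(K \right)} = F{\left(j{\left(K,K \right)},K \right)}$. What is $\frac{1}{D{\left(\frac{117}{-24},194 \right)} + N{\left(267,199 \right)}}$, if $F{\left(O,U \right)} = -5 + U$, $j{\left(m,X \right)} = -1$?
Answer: $\frac{353}{24796837} \approx 1.4236 \cdot 10^{-5}$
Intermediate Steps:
$H{\left(K \right)} = -5 + K$
$N{\left(y,w \right)} = - \frac{1}{353} + y \left(-5 + y\right)$ ($N{\left(y,w \right)} = \left(-5 + y\right) y + \frac{1}{-266 - 87} = y \left(-5 + y\right) + \frac{1}{-353} = y \left(-5 + y\right) - \frac{1}{353} = - \frac{1}{353} + y \left(-5 + y\right)$)
$\frac{1}{D{\left(\frac{117}{-24},194 \right)} + N{\left(267,199 \right)}} = \frac{1}{\left(98 + 194\right) - \left(\frac{1}{353} - 267 \left(-5 + 267\right)\right)} = \frac{1}{292 + \left(- \frac{1}{353} + 267 \cdot 262\right)} = \frac{1}{292 + \left(- \frac{1}{353} + 69954\right)} = \frac{1}{292 + \frac{24693761}{353}} = \frac{1}{\frac{24796837}{353}} = \frac{353}{24796837}$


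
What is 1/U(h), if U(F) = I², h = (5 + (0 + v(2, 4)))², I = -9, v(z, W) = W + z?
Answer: 1/81 ≈ 0.012346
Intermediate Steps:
h = 121 (h = (5 + (0 + (4 + 2)))² = (5 + (0 + 6))² = (5 + 6)² = 11² = 121)
U(F) = 81 (U(F) = (-9)² = 81)
1/U(h) = 1/81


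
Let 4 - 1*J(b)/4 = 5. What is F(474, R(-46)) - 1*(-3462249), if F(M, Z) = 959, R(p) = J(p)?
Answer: 3463208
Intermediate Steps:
J(b) = -4 (J(b) = 16 - 4*5 = 16 - 20 = -4)
R(p) = -4
F(474, R(-46)) - 1*(-3462249) = 959 - 1*(-3462249) = 959 + 3462249 = 3463208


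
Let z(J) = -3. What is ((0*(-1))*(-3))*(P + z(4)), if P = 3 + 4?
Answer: 0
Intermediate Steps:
P = 7
((0*(-1))*(-3))*(P + z(4)) = ((0*(-1))*(-3))*(7 - 3) = (0*(-3))*4 = 0*4 = 0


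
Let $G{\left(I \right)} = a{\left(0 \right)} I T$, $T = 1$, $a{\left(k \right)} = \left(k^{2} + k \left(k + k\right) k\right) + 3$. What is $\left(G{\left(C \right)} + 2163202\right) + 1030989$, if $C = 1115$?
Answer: $3197536$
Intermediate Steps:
$a{\left(k \right)} = 3 + k^{2} + 2 k^{3}$ ($a{\left(k \right)} = \left(k^{2} + k 2 k k\right) + 3 = \left(k^{2} + 2 k^{2} k\right) + 3 = \left(k^{2} + 2 k^{3}\right) + 3 = 3 + k^{2} + 2 k^{3}$)
$G{\left(I \right)} = 3 I$ ($G{\left(I \right)} = \left(3 + 0^{2} + 2 \cdot 0^{3}\right) I 1 = \left(3 + 0 + 2 \cdot 0\right) I 1 = \left(3 + 0 + 0\right) I 1 = 3 I 1 = 3 I$)
$\left(G{\left(C \right)} + 2163202\right) + 1030989 = \left(3 \cdot 1115 + 2163202\right) + 1030989 = \left(3345 + 2163202\right) + 1030989 = 2166547 + 1030989 = 3197536$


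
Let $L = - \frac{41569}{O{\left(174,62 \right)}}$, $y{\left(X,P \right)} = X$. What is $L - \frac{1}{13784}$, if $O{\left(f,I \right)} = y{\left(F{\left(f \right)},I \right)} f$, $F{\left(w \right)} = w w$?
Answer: $- \frac{36140945}{4538402676} \approx -0.0079634$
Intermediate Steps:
$F{\left(w \right)} = w^{2}$
$O{\left(f,I \right)} = f^{3}$ ($O{\left(f,I \right)} = f^{2} f = f^{3}$)
$L = - \frac{41569}{5268024}$ ($L = - \frac{41569}{174^{3}} = - \frac{41569}{5268024} \approx -0.0078908$)
$L - \frac{1}{13784} = - \frac{41569}{5268024} - \frac{1}{13784} = - \frac{36140945}{4538402676}$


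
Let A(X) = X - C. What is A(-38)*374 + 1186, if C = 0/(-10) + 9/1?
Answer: -16392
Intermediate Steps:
C = 9 (C = 0*(-⅒) + 9*1 = 0 + 9 = 9)
A(X) = -9 + X (A(X) = X - 1*9 = X - 9 = -9 + X)
A(-38)*374 + 1186 = (-9 - 38)*374 + 1186 = -47*374 + 1186 = -17578 + 1186 = -16392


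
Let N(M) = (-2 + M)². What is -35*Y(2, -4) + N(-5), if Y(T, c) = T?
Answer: -21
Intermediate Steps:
-35*Y(2, -4) + N(-5) = -35*2 + (-2 - 5)² = -70 + (-7)² = -70 + 49 = -21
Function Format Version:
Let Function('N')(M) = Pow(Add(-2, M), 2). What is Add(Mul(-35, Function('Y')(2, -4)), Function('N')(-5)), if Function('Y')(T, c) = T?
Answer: -21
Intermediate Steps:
Add(Mul(-35, Function('Y')(2, -4)), Function('N')(-5)) = Add(Mul(-35, 2), Pow(Add(-2, -5), 2)) = Add(-70, Pow(-7, 2)) = Add(-70, 49) = -21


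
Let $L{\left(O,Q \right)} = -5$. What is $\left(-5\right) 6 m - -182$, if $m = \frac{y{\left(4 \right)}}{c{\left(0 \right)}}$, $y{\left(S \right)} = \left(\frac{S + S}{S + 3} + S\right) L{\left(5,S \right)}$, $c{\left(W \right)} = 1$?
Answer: $\frac{6674}{7} \approx 953.43$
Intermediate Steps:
$y{\left(S \right)} = - 5 S - \frac{10 S}{3 + S}$ ($y{\left(S \right)} = \left(\frac{S + S}{S + 3} + S\right) \left(-5\right) = \left(\frac{2 S}{3 + S} + S\right) \left(-5\right) = \left(S + \frac{2 S}{3 + S}\right) \left(-5\right) = - 5 S - \frac{10 S}{3 + S}$)
$m = - \frac{180}{7}$ ($m = \frac{\left(-5\right) 4 \frac{1}{3 + 4} \left(5 + 4\right)}{1} = \left(-5\right) 4 \cdot \frac{1}{7} \cdot 9 \cdot 1 = \left(- \frac{180}{7}\right) 1 = - \frac{180}{7} \approx -25.714$)
$\left(-5\right) 6 m - -182 = \left(-5\right) 6 \left(- \frac{180}{7}\right) - -182 = \left(-30\right) \left(- \frac{180}{7}\right) + 182 = \frac{5400}{7} + 182 = \frac{6674}{7}$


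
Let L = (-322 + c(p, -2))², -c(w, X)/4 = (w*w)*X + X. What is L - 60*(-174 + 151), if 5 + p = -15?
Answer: 8330376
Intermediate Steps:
p = -20 (p = -5 - 15 = -20)
c(w, X) = -4*X - 4*X*w² (c(w, X) = -4*((w*w)*X + X) = -4*(w²*X + X) = -4*(X*w² + X) = -4*(X + X*w²) = -4*X - 4*X*w²)
L = 8328996 (L = (-322 - 4*(-2)*(1 + (-20)²))² = (-322 - 4*(-2)*(1 + 400))² = (-322 - 4*(-2)*401)² = (-322 + 3208)² = 2886² = 8328996)
L - 60*(-174 + 151) = 8328996 - 60*(-174 + 151) = 8328996 - 60*(-23) = 8328996 - 1*(-1380) = 8328996 + 1380 = 8330376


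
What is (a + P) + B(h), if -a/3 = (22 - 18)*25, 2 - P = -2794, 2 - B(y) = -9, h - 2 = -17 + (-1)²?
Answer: 2507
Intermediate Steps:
h = -14 (h = 2 + (-17 + (-1)²) = 2 + (-17 + 1) = 2 - 16 = -14)
B(y) = 11 (B(y) = 2 - 1*(-9) = 2 + 9 = 11)
P = 2796 (P = 2 - 1*(-2794) = 2 + 2794 = 2796)
a = -300 (a = -3*(22 - 18)*25 = -12*25 = -3*100 = -300)
(a + P) + B(h) = (-300 + 2796) + 11 = 2496 + 11 = 2507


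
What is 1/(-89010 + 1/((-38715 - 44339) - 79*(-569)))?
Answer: -38103/3391548031 ≈ -1.1235e-5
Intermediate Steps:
1/(-89010 + 1/((-38715 - 44339) - 79*(-569))) = 1/(-89010 + 1/(-83054 + 44951)) = 1/(-89010 + 1/(-38103)) = 1/(-89010 - 1/38103) = 1/(-3391548031/38103) = -38103/3391548031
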